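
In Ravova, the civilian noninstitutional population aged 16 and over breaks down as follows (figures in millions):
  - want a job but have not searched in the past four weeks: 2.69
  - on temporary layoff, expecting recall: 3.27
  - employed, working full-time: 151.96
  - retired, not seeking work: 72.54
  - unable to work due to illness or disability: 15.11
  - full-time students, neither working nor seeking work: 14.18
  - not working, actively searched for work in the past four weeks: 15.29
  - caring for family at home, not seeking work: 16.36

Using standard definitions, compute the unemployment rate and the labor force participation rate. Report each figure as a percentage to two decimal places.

Unemployment rate ≈ 10.88%; labor force participation rate ≈ 58.52%.

Employed = 151.96 million.
Unemployed = 3.27 + 15.29 = 18.56 million (jobless and actively searching, or on temporary layoff).
Labor force = 151.96 + 18.56 = 170.52 million.
Not in labor force = 2.69 + 72.54 + 15.11 + 14.18 + 16.36 = 120.88 million (those not working and not actively searching are outside the labor force — including those who want a job but have given up searching).
Civilian working-age population = 170.52 + 120.88 = 291.40 million.
Unemployment rate = 18.56 / 170.52 = 10.88%.
Labor force participation rate = 170.52 / 291.40 = 58.52%.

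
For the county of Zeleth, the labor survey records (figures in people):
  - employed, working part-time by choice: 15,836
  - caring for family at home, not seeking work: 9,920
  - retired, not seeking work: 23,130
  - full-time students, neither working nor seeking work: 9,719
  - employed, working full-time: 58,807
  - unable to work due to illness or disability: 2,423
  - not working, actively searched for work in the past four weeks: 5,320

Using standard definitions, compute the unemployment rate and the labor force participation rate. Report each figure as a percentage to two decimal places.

Unemployment rate ≈ 6.65%; labor force participation rate ≈ 63.89%.

Employed = 15,836 + 58,807 = 74,643.
Unemployed = 5,320.
Labor force = 74,643 + 5,320 = 79,963.
Not in labor force = 9,920 + 23,130 + 9,719 + 2,423 = 45,192 (those not working and not actively searching are outside the labor force).
Civilian working-age population = 79,963 + 45,192 = 125,155.
Unemployment rate = 5,320 / 79,963 = 6.65%.
Labor force participation rate = 79,963 / 125,155 = 63.89%.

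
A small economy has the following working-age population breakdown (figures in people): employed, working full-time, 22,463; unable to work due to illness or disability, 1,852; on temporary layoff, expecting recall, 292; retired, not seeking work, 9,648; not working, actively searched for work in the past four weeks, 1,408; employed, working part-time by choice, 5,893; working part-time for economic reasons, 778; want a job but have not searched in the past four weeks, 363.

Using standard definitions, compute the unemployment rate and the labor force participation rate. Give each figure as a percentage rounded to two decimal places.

Unemployment rate ≈ 5.51%; labor force participation rate ≈ 72.22%.

Employed = 22,463 + 5,893 + 778 = 29,134 (anyone who worked, including part-time for economic reasons, counts as employed).
Unemployed = 292 + 1,408 = 1,700 (jobless and actively searching, or on temporary layoff).
Labor force = 29,134 + 1,700 = 30,834.
Not in labor force = 1,852 + 9,648 + 363 = 11,863 (those not working and not actively searching are outside the labor force — including those who want a job but have given up searching).
Civilian working-age population = 30,834 + 11,863 = 42,697.
Unemployment rate = 1,700 / 30,834 = 5.51%.
Labor force participation rate = 30,834 / 42,697 = 72.22%.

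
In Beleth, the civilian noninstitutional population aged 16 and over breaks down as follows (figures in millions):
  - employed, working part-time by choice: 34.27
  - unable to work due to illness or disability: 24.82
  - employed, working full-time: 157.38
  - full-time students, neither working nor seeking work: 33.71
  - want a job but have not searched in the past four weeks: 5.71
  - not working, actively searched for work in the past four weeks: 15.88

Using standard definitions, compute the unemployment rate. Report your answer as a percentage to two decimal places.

Employed = 34.27 + 157.38 = 191.65 million.
Unemployed = 15.88 million.
Labor force = 191.65 + 15.88 = 207.53 million.
Unemployment rate = 15.88 / 207.53 = 7.65%.

Unemployment rate ≈ 7.65%.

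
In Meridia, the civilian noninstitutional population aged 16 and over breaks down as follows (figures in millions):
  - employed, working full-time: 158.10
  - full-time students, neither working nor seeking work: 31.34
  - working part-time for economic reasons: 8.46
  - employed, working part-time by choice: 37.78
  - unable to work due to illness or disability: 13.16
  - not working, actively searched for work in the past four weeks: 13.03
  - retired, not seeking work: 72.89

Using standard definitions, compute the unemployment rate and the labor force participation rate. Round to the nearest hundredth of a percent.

Employed = 158.10 + 8.46 + 37.78 = 204.34 million (anyone who worked, including part-time for economic reasons, counts as employed).
Unemployed = 13.03 million.
Labor force = 204.34 + 13.03 = 217.37 million.
Not in labor force = 31.34 + 13.16 + 72.89 = 117.39 million (those not working and not actively searching are outside the labor force).
Civilian working-age population = 217.37 + 117.39 = 334.76 million.
Unemployment rate = 13.03 / 217.37 = 5.99%.
Labor force participation rate = 217.37 / 334.76 = 64.93%.

Unemployment rate ≈ 5.99%; labor force participation rate ≈ 64.93%.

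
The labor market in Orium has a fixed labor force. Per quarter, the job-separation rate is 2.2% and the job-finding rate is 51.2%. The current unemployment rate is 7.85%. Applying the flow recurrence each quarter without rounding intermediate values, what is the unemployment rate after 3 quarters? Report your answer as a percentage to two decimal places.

With a fixed labor force, u_{t+1} = u_t + s·(1−u_t) − f·u_t = u_t·(1−s−f) + s.
Here 1−s−f = 0.466 and s = 0.022.
u_1 = 0.078500 × 0.466 + 0.022 = 0.058581.
u_2 = 0.058581 × 0.466 + 0.022 = 0.049299.
u_3 = 0.049299 × 0.466 + 0.022 = 0.044973.

Unemployment rate after three quarters ≈ 4.50%.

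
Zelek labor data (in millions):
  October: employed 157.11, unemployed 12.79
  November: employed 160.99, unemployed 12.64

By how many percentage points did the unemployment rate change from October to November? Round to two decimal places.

October: labor force = 157.11 + 12.79 = 169.90; u = 12.79/169.90 = 7.53%.
November: labor force = 160.99 + 12.64 = 173.63; u = 12.64/173.63 = 7.28%.
Change = 7.28% − 7.53% = −0.25 pp.

The unemployment rate changed by −0.25 percentage points.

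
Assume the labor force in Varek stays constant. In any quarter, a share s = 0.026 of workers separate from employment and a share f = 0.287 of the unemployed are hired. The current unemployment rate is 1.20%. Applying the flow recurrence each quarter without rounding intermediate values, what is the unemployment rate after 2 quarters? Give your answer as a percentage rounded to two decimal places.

Unemployment rate after two quarters ≈ 4.95%.

With a fixed labor force, u_{t+1} = u_t + s·(1−u_t) − f·u_t = u_t·(1−s−f) + s.
Here 1−s−f = 0.687 and s = 0.026.
u_1 = 0.012000 × 0.687 + 0.026 = 0.034244.
u_2 = 0.034244 × 0.687 + 0.026 = 0.049526.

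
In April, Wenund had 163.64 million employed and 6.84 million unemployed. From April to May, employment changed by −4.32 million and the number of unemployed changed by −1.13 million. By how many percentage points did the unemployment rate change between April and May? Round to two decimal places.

April: labor force = 163.64 + 6.84 = 170.48; u = 6.84/170.48 = 4.01%.
May: labor force = 159.32 + 5.71 = 165.03; u = 5.71/165.03 = 3.46%.
Change = 3.46% − 4.01% = −0.55 pp.

The unemployment rate changed by −0.55 percentage points.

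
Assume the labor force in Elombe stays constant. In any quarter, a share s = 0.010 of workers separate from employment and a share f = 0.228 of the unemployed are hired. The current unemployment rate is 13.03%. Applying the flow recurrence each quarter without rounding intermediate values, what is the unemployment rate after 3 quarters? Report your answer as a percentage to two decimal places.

With a fixed labor force, u_{t+1} = u_t + s·(1−u_t) − f·u_t = u_t·(1−s−f) + s.
Here 1−s−f = 0.762 and s = 0.010.
u_1 = 0.130300 × 0.762 + 0.010 = 0.109289.
u_2 = 0.109289 × 0.762 + 0.010 = 0.093278.
u_3 = 0.093278 × 0.762 + 0.010 = 0.081078.

Unemployment rate after three quarters ≈ 8.11%.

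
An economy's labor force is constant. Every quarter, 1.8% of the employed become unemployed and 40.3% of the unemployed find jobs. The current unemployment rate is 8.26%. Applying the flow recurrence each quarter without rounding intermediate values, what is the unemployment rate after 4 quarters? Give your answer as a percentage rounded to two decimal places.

With a fixed labor force, u_{t+1} = u_t + s·(1−u_t) − f·u_t = u_t·(1−s−f) + s.
Here 1−s−f = 0.579 and s = 0.018.
u_1 = 0.082600 × 0.579 + 0.018 = 0.065825.
u_2 = 0.065825 × 0.579 + 0.018 = 0.056113.
u_3 = 0.056113 × 0.579 + 0.018 = 0.050489.
u_4 = 0.050489 × 0.579 + 0.018 = 0.047233.

Unemployment rate after four quarters ≈ 4.72%.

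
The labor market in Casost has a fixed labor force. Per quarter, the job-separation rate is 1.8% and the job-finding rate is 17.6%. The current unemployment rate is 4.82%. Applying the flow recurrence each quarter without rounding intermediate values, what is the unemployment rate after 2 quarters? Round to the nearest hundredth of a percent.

Unemployment rate after two quarters ≈ 6.38%.

With a fixed labor force, u_{t+1} = u_t + s·(1−u_t) − f·u_t = u_t·(1−s−f) + s.
Here 1−s−f = 0.806 and s = 0.018.
u_1 = 0.048200 × 0.806 + 0.018 = 0.056849.
u_2 = 0.056849 × 0.806 + 0.018 = 0.063820.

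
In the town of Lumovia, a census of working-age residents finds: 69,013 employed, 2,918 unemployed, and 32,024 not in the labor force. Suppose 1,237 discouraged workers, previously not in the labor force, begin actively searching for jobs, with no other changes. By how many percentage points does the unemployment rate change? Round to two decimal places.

Initially, labor force = 69,013 + 2,918 = 71,931, so u = 2,918/71,931 = 4.06%.
After the change, unemployed and labor force both rise by 1,237 → E = 69,013, U = 4,155, labor force = 73,168.
New unemployment rate = 4,155 / 73,168 = 5.68%.
Change = 5.68% − 4.06% = +1.62 percentage points.

The unemployment rate changes by +1.62 percentage points.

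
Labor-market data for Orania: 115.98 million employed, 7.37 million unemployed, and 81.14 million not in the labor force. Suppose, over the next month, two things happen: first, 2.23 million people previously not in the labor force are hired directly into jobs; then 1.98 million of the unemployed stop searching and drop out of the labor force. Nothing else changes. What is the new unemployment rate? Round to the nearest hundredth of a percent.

Initially, labor force = 115.98 + 7.37 = 123.35 million, so u = 7.37/123.35 = 5.97%.
After the first change, employed and labor force both rise by 2.23; unemployed unchanged → E = 118.21, U = 7.37, labor force = 125.58 million.
After the second change, unemployed and labor force both fall by 1.98 → E = 118.21, U = 5.39, labor force = 123.60 million.
New unemployment rate = 5.39 / 123.60 = 4.36%.

New unemployment rate ≈ 4.36%.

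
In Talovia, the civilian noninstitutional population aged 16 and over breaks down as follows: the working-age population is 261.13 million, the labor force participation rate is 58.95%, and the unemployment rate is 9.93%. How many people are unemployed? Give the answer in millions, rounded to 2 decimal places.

Labor force = 0.5895 × 261.13 = 153.94 million.
Unemployed = 0.0993 × 153.94 ≈ 15.29 million.

About 15.29 million are unemployed.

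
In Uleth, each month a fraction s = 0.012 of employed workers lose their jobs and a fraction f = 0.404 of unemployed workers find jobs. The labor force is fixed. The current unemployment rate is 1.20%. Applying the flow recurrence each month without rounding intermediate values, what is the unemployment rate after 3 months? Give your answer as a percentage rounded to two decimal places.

With a fixed labor force, u_{t+1} = u_t + s·(1−u_t) − f·u_t = u_t·(1−s−f) + s.
Here 1−s−f = 0.584 and s = 0.012.
u_1 = 0.012000 × 0.584 + 0.012 = 0.019008.
u_2 = 0.019008 × 0.584 + 0.012 = 0.023101.
u_3 = 0.023101 × 0.584 + 0.012 = 0.025491.

Unemployment rate after three months ≈ 2.55%.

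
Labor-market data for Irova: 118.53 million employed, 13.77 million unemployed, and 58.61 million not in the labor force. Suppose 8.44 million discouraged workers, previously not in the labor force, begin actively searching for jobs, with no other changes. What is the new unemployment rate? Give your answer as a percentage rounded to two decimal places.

Initially, labor force = 118.53 + 13.77 = 132.30 million, so u = 13.77/132.30 = 10.41%.
After the change, unemployed and labor force both rise by 8.44 → E = 118.53, U = 22.21, labor force = 140.74 million.
New unemployment rate = 22.21 / 140.74 = 15.78%.

New unemployment rate ≈ 15.78%.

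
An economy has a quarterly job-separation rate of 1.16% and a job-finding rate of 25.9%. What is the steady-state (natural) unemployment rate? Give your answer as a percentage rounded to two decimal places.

Steady-state unemployment rate ≈ 4.29%.

At steady state the flows balance: s·E = f·U, so U/(E+U) = s/(s+f).
u* = 1.16 / (1.16 + 25.9) = 1.16 / 27.06 = 4.29%.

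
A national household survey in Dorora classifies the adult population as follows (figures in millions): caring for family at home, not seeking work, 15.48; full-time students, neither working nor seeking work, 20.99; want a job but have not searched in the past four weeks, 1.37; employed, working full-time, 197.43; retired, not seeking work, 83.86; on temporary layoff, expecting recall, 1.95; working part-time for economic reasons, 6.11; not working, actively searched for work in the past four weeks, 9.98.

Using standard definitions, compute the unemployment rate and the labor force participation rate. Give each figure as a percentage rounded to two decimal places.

Unemployment rate ≈ 5.54%; labor force participation rate ≈ 63.91%.

Employed = 197.43 + 6.11 = 203.54 million (anyone who worked, including part-time for economic reasons, counts as employed).
Unemployed = 1.95 + 9.98 = 11.93 million (jobless and actively searching, or on temporary layoff).
Labor force = 203.54 + 11.93 = 215.47 million.
Not in labor force = 15.48 + 20.99 + 1.37 + 83.86 = 121.70 million (those not working and not actively searching are outside the labor force — including those who want a job but have given up searching).
Civilian working-age population = 215.47 + 121.70 = 337.17 million.
Unemployment rate = 11.93 / 215.47 = 5.54%.
Labor force participation rate = 215.47 / 337.17 = 63.91%.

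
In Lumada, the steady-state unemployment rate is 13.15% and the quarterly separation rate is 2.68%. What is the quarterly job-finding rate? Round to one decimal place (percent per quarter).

Job-finding rate ≈ 17.7% per quarter.

From u* = s/(s+f): f = s·(1−u)/u.
f = 2.68 × (1 − 0.1315) / 0.1315 = 2.3276 / 0.1315 ≈ 17.7% per quarter.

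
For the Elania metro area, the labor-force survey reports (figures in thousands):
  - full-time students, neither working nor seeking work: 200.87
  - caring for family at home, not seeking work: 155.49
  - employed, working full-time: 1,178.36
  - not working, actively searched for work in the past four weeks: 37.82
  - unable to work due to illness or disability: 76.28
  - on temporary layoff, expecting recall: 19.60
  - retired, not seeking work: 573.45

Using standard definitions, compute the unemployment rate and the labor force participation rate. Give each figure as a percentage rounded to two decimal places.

Employed = 1,178.36 thousand.
Unemployed = 37.82 + 19.60 = 57.42 thousand (jobless and actively searching, or on temporary layoff).
Labor force = 1,178.36 + 57.42 = 1,235.78 thousand.
Not in labor force = 200.87 + 155.49 + 76.28 + 573.45 = 1,006.09 thousand (those not working and not actively searching are outside the labor force).
Civilian working-age population = 1,235.78 + 1,006.09 = 2,241.87 thousand.
Unemployment rate = 57.42 / 1,235.78 = 4.65%.
Labor force participation rate = 1,235.78 / 2,241.87 = 55.12%.

Unemployment rate ≈ 4.65%; labor force participation rate ≈ 55.12%.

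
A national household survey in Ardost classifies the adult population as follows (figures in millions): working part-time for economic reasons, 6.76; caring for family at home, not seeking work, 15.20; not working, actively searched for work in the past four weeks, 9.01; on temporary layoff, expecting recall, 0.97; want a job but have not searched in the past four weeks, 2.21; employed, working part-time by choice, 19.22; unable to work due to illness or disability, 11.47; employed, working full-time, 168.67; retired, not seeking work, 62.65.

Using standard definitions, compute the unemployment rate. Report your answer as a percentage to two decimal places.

Employed = 6.76 + 19.22 + 168.67 = 194.65 million (anyone who worked, including part-time for economic reasons, counts as employed).
Unemployed = 9.01 + 0.97 = 9.98 million (jobless and actively searching, or on temporary layoff).
Labor force = 194.65 + 9.98 = 204.63 million.
Unemployment rate = 9.98 / 204.63 = 4.88%.

Unemployment rate ≈ 4.88%.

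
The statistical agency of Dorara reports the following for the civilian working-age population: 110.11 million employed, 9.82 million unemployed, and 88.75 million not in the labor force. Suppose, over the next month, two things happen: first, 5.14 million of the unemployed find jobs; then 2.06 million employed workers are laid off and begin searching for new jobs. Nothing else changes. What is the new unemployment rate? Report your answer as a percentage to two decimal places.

New unemployment rate ≈ 5.62%.

Initially, labor force = 110.11 + 9.82 = 119.93 million, so u = 9.82/119.93 = 8.19%.
After the first change, unemployed falls and employed rises by 5.14; labor force unchanged → E = 115.25, U = 4.68, labor force = 119.93 million.
After the second change, employed falls and unemployed rises by 2.06; labor force unchanged → E = 113.19, U = 6.74, labor force = 119.93 million.
New unemployment rate = 6.74 / 119.93 = 5.62%.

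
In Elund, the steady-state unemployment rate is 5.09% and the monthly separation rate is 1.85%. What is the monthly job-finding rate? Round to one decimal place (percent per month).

Job-finding rate ≈ 34.5% per month.

From u* = s/(s+f): f = s·(1−u)/u.
f = 1.85 × (1 − 0.0509) / 0.0509 = 1.7558 / 0.0509 ≈ 34.5% per month.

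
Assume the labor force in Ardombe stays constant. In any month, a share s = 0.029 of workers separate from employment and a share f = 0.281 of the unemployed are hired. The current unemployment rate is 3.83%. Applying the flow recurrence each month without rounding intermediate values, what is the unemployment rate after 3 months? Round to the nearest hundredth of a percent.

Unemployment rate after three months ≈ 7.54%.

With a fixed labor force, u_{t+1} = u_t + s·(1−u_t) − f·u_t = u_t·(1−s−f) + s.
Here 1−s−f = 0.690 and s = 0.029.
u_1 = 0.038300 × 0.690 + 0.029 = 0.055427.
u_2 = 0.055427 × 0.690 + 0.029 = 0.067245.
u_3 = 0.067245 × 0.690 + 0.029 = 0.075399.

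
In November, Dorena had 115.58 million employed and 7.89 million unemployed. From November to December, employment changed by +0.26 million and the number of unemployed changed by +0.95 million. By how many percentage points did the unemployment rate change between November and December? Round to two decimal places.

November: labor force = 115.58 + 7.89 = 123.47; u = 7.89/123.47 = 6.39%.
December: labor force = 115.84 + 8.84 = 124.68; u = 8.84/124.68 = 7.09%.
Change = 7.09% − 6.39% = +0.70 pp.

The unemployment rate changed by +0.70 percentage points.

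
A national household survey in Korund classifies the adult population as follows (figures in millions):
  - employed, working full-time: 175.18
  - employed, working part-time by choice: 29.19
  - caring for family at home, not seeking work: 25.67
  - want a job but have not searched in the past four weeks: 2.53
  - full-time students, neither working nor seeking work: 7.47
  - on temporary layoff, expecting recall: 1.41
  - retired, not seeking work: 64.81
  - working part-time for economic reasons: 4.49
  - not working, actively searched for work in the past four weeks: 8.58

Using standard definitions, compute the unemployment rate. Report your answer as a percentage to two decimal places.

Employed = 175.18 + 29.19 + 4.49 = 208.86 million (anyone who worked, including part-time for economic reasons, counts as employed).
Unemployed = 1.41 + 8.58 = 9.99 million (jobless and actively searching, or on temporary layoff).
Labor force = 208.86 + 9.99 = 218.85 million.
Unemployment rate = 9.99 / 218.85 = 4.56%.

Unemployment rate ≈ 4.56%.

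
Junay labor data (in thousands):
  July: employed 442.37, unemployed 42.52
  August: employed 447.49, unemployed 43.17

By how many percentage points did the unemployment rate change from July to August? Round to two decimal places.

July: labor force = 442.37 + 42.52 = 484.89; u = 42.52/484.89 = 8.77%.
August: labor force = 447.49 + 43.17 = 490.66; u = 43.17/490.66 = 8.80%.
Change = 8.80% − 8.77% = +0.03 pp.

The unemployment rate changed by +0.03 percentage points.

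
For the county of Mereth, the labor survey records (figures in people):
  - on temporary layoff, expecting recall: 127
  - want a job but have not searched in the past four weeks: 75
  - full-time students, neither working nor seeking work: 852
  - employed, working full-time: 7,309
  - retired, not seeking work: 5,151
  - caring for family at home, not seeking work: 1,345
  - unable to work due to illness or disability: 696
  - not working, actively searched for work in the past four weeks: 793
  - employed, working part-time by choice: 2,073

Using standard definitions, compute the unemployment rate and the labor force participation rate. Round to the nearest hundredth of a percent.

Unemployment rate ≈ 8.93%; labor force participation rate ≈ 55.93%.

Employed = 7,309 + 2,073 = 9,382.
Unemployed = 127 + 793 = 920 (jobless and actively searching, or on temporary layoff).
Labor force = 9,382 + 920 = 10,302.
Not in labor force = 75 + 852 + 5,151 + 1,345 + 696 = 8,119 (those not working and not actively searching are outside the labor force — including those who want a job but have given up searching).
Civilian working-age population = 10,302 + 8,119 = 18,421.
Unemployment rate = 920 / 10,302 = 8.93%.
Labor force participation rate = 10,302 / 18,421 = 55.93%.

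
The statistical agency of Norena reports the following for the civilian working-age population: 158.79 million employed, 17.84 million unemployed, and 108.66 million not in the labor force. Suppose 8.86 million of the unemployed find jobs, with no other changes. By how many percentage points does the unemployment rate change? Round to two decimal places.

The unemployment rate changes by −5.02 percentage points.

Initially, labor force = 158.79 + 17.84 = 176.63 million, so u = 17.84/176.63 = 10.10%.
After the change, unemployed falls and employed rises by 8.86; labor force unchanged → E = 167.65, U = 8.98, labor force = 176.63 million.
New unemployment rate = 8.98 / 176.63 = 5.08%.
Change = 5.08% − 10.10% = −5.02 percentage points.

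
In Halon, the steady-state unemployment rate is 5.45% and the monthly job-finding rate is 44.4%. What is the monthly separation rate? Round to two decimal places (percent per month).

Separation rate ≈ 2.56% per month.

From u* = s/(s+f): s = u·f/(1−u).
s = 0.0545 × 44.4 / (1 − 0.0545) = 2.4198 / 0.9455 ≈ 2.56% per month.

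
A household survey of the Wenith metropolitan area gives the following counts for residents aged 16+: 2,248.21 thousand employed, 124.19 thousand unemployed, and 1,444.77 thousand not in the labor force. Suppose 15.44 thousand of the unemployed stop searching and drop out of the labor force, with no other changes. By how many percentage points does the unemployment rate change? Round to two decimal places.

The unemployment rate changes by −0.62 percentage points.

Initially, labor force = 2,248.21 + 124.19 = 2,372.40 thousand, so u = 124.19/2,372.40 = 5.23%.
After the change, unemployed and labor force both fall by 15.44 → E = 2,248.21, U = 108.75, labor force = 2,356.96 thousand.
New unemployment rate = 108.75 / 2,356.96 = 4.61%.
Change = 4.61% − 5.23% = −0.62 percentage points.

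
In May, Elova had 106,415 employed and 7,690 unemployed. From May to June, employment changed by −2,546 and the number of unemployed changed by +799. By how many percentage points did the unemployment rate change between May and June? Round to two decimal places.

The unemployment rate changed by +0.82 percentage points.

May: labor force = 106,415 + 7,690 = 114,105; u = 7,690/114,105 = 6.74%.
June: labor force = 103,869 + 8,489 = 112,358; u = 8,489/112,358 = 7.56%.
Change = 7.56% − 6.74% = +0.82 pp.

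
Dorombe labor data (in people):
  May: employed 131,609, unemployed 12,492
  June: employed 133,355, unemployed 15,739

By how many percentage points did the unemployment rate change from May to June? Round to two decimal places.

The unemployment rate changed by +1.89 percentage points.

May: labor force = 131,609 + 12,492 = 144,101; u = 12,492/144,101 = 8.67%.
June: labor force = 133,355 + 15,739 = 149,094; u = 15,739/149,094 = 10.56%.
Change = 10.56% − 8.67% = +1.89 pp.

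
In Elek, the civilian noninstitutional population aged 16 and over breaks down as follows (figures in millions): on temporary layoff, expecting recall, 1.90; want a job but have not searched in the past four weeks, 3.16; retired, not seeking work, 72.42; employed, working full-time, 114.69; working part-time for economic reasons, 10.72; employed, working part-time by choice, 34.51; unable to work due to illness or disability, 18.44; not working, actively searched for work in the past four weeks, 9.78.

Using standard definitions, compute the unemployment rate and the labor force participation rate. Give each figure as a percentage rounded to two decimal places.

Unemployment rate ≈ 6.81%; labor force participation rate ≈ 64.60%.

Employed = 114.69 + 10.72 + 34.51 = 159.92 million (anyone who worked, including part-time for economic reasons, counts as employed).
Unemployed = 1.90 + 9.78 = 11.68 million (jobless and actively searching, or on temporary layoff).
Labor force = 159.92 + 11.68 = 171.60 million.
Not in labor force = 3.16 + 72.42 + 18.44 = 94.02 million (those not working and not actively searching are outside the labor force — including those who want a job but have given up searching).
Civilian working-age population = 171.60 + 94.02 = 265.62 million.
Unemployment rate = 11.68 / 171.60 = 6.81%.
Labor force participation rate = 171.60 / 265.62 = 64.60%.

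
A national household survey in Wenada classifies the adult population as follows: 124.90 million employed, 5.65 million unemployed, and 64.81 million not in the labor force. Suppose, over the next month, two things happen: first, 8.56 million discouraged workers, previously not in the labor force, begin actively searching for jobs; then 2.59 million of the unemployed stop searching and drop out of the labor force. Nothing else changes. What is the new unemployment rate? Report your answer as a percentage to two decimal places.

New unemployment rate ≈ 8.51%.

Initially, labor force = 124.90 + 5.65 = 130.55 million, so u = 5.65/130.55 = 4.33%.
After the first change, unemployed and labor force both rise by 8.56 → E = 124.90, U = 14.21, labor force = 139.11 million.
After the second change, unemployed and labor force both fall by 2.59 → E = 124.90, U = 11.62, labor force = 136.52 million.
New unemployment rate = 11.62 / 136.52 = 8.51%.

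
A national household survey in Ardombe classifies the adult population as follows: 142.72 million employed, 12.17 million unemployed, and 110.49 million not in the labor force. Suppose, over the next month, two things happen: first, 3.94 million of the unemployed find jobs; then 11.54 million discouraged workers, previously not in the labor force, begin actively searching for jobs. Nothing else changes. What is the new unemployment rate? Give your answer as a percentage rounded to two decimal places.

Initially, labor force = 142.72 + 12.17 = 154.89 million, so u = 12.17/154.89 = 7.86%.
After the first change, unemployed falls and employed rises by 3.94; labor force unchanged → E = 146.66, U = 8.23, labor force = 154.89 million.
After the second change, unemployed and labor force both rise by 11.54 → E = 146.66, U = 19.77, labor force = 166.43 million.
New unemployment rate = 19.77 / 166.43 = 11.88%.

New unemployment rate ≈ 11.88%.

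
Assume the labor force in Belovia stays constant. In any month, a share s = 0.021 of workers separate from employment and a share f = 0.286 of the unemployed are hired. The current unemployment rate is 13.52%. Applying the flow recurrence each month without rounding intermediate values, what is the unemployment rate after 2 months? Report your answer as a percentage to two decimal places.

With a fixed labor force, u_{t+1} = u_t + s·(1−u_t) − f·u_t = u_t·(1−s−f) + s.
Here 1−s−f = 0.693 and s = 0.021.
u_1 = 0.135200 × 0.693 + 0.021 = 0.114694.
u_2 = 0.114694 × 0.693 + 0.021 = 0.100483.

Unemployment rate after two months ≈ 10.05%.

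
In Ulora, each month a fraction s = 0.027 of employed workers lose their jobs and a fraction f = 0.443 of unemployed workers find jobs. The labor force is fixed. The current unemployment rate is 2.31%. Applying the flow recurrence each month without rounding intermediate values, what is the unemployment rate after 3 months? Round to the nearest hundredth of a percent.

Unemployment rate after three months ≈ 5.23%.

With a fixed labor force, u_{t+1} = u_t + s·(1−u_t) − f·u_t = u_t·(1−s−f) + s.
Here 1−s−f = 0.530 and s = 0.027.
u_1 = 0.023100 × 0.530 + 0.027 = 0.039243.
u_2 = 0.039243 × 0.530 + 0.027 = 0.047799.
u_3 = 0.047799 × 0.530 + 0.027 = 0.052333.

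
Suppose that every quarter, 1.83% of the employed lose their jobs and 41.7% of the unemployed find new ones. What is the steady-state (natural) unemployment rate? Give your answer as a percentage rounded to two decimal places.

At steady state the flows balance: s·E = f·U, so U/(E+U) = s/(s+f).
u* = 1.83 / (1.83 + 41.7) = 1.83 / 43.53 = 4.20%.

Steady-state unemployment rate ≈ 4.20%.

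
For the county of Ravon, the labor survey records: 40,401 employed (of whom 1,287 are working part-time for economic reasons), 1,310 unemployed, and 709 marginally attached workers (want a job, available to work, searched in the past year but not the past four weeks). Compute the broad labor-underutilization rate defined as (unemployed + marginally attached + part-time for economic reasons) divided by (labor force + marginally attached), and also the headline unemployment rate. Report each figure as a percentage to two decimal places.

Labor force = 40,401 + 1,310 = 41,711.
Numerator = 1,310 + 709 + 1,287 = 3,306.
Denominator = 41,711 + 709 = 42,420.
Broad rate = 3,306 / 42,420 = 7.79%.
Headline unemployment rate = 1,310 / 41,711 = 3.14%.

Broad underutilization rate ≈ 7.79%; headline unemployment rate ≈ 3.14%.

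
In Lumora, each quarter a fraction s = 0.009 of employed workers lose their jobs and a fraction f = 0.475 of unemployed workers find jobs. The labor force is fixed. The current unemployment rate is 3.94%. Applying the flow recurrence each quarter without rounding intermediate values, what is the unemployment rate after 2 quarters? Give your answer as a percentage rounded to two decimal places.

Unemployment rate after two quarters ≈ 2.41%.

With a fixed labor force, u_{t+1} = u_t + s·(1−u_t) − f·u_t = u_t·(1−s−f) + s.
Here 1−s−f = 0.516 and s = 0.009.
u_1 = 0.039400 × 0.516 + 0.009 = 0.029330.
u_2 = 0.029330 × 0.516 + 0.009 = 0.024134.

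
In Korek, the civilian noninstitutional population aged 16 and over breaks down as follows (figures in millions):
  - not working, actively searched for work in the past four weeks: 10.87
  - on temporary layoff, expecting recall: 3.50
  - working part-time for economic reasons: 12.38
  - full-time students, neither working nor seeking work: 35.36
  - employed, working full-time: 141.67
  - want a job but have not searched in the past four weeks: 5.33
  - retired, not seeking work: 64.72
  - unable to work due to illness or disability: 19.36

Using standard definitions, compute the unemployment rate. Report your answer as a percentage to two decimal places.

Employed = 12.38 + 141.67 = 154.05 million (anyone who worked, including part-time for economic reasons, counts as employed).
Unemployed = 10.87 + 3.50 = 14.37 million (jobless and actively searching, or on temporary layoff).
Labor force = 154.05 + 14.37 = 168.42 million.
Unemployment rate = 14.37 / 168.42 = 8.53%.

Unemployment rate ≈ 8.53%.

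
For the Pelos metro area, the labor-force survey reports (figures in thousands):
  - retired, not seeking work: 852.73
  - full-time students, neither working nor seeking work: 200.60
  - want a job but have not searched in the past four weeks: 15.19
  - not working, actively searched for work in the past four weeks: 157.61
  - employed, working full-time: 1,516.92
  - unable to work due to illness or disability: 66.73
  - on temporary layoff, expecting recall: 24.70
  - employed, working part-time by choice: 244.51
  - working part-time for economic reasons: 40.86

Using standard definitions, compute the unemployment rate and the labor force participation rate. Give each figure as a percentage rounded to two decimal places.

Unemployment rate ≈ 9.19%; labor force participation rate ≈ 63.61%.

Employed = 1,516.92 + 244.51 + 40.86 = 1,802.29 thousand (anyone who worked, including part-time for economic reasons, counts as employed).
Unemployed = 157.61 + 24.70 = 182.31 thousand (jobless and actively searching, or on temporary layoff).
Labor force = 1,802.29 + 182.31 = 1,984.60 thousand.
Not in labor force = 852.73 + 200.60 + 15.19 + 66.73 = 1,135.25 thousand (those not working and not actively searching are outside the labor force — including those who want a job but have given up searching).
Civilian working-age population = 1,984.60 + 1,135.25 = 3,119.85 thousand.
Unemployment rate = 182.31 / 1,984.60 = 9.19%.
Labor force participation rate = 1,984.60 / 3,119.85 = 63.61%.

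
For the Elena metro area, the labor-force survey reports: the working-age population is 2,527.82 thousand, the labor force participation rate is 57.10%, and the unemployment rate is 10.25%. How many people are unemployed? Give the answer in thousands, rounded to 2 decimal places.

About 147.95 thousand are unemployed.

Labor force = 0.5710 × 2,527.82 = 1,443.39 thousand.
Unemployed = 0.1025 × 1,443.39 ≈ 147.95 thousand.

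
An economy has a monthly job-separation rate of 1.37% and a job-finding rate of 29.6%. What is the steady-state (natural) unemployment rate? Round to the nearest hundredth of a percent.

At steady state the flows balance: s·E = f·U, so U/(E+U) = s/(s+f).
u* = 1.37 / (1.37 + 29.6) = 1.37 / 30.97 = 4.42%.

Steady-state unemployment rate ≈ 4.42%.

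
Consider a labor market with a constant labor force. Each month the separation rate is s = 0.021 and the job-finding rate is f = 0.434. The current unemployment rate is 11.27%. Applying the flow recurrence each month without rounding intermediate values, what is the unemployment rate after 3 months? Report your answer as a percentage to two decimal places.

With a fixed labor force, u_{t+1} = u_t + s·(1−u_t) − f·u_t = u_t·(1−s−f) + s.
Here 1−s−f = 0.545 and s = 0.021.
u_1 = 0.112700 × 0.545 + 0.021 = 0.082422.
u_2 = 0.082422 × 0.545 + 0.021 = 0.065920.
u_3 = 0.065920 × 0.545 + 0.021 = 0.056926.

Unemployment rate after three months ≈ 5.69%.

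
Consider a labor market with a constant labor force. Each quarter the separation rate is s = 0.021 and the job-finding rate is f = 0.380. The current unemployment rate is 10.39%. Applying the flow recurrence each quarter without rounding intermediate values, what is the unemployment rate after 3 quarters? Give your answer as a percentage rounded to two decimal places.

With a fixed labor force, u_{t+1} = u_t + s·(1−u_t) − f·u_t = u_t·(1−s−f) + s.
Here 1−s−f = 0.599 and s = 0.021.
u_1 = 0.103900 × 0.599 + 0.021 = 0.083236.
u_2 = 0.083236 × 0.599 + 0.021 = 0.070858.
u_3 = 0.070858 × 0.599 + 0.021 = 0.063444.

Unemployment rate after three quarters ≈ 6.34%.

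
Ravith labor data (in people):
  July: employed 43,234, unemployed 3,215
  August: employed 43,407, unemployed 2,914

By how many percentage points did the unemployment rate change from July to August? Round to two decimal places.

July: labor force = 43,234 + 3,215 = 46,449; u = 3,215/46,449 = 6.92%.
August: labor force = 43,407 + 2,914 = 46,321; u = 2,914/46,321 = 6.29%.
Change = 6.29% − 6.92% = −0.63 pp.

The unemployment rate changed by −0.63 percentage points.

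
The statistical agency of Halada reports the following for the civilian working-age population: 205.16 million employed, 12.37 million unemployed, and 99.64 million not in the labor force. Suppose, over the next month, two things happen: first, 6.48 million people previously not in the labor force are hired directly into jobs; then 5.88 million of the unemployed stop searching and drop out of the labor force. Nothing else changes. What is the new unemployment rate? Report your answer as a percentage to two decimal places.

Initially, labor force = 205.16 + 12.37 = 217.53 million, so u = 12.37/217.53 = 5.69%.
After the first change, employed and labor force both rise by 6.48; unemployed unchanged → E = 211.64, U = 12.37, labor force = 224.01 million.
After the second change, unemployed and labor force both fall by 5.88 → E = 211.64, U = 6.49, labor force = 218.13 million.
New unemployment rate = 6.49 / 218.13 = 2.98%.

New unemployment rate ≈ 2.98%.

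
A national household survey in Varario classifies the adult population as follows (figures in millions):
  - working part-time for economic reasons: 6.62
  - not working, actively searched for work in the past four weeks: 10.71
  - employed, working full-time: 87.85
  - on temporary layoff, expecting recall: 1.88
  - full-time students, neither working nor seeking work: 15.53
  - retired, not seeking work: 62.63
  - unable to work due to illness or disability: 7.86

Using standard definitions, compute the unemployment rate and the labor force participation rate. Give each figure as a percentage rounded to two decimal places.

Employed = 6.62 + 87.85 = 94.47 million (anyone who worked, including part-time for economic reasons, counts as employed).
Unemployed = 10.71 + 1.88 = 12.59 million (jobless and actively searching, or on temporary layoff).
Labor force = 94.47 + 12.59 = 107.06 million.
Not in labor force = 15.53 + 62.63 + 7.86 = 86.02 million (those not working and not actively searching are outside the labor force).
Civilian working-age population = 107.06 + 86.02 = 193.08 million.
Unemployment rate = 12.59 / 107.06 = 11.76%.
Labor force participation rate = 107.06 / 193.08 = 55.45%.

Unemployment rate ≈ 11.76%; labor force participation rate ≈ 55.45%.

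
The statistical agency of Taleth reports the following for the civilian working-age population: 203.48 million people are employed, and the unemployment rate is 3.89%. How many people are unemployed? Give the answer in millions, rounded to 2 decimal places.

About 8.24 million are unemployed.

Let U be the number unemployed. The labor force is E + U, and U/(E+U) = 0.0389.
So U = 0.0389 × 203.48 / (1 − 0.0389) = 7.9154 / 0.9611 ≈ 8.24 million.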